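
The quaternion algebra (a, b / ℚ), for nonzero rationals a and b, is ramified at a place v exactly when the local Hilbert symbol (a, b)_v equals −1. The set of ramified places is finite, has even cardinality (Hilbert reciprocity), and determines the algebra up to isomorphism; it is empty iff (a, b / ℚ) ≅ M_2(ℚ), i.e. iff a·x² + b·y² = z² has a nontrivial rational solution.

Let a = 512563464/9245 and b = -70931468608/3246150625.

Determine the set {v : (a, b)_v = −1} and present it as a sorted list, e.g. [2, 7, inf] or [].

Mod squares: a ≡ 27370, b ≡ -253. Check v ∈ {∞, 2, 3, 5, 7, 11, 13, 17, 23, 43, 53}.
v=2: v_2(a)=3, v_2(b)=6; units ≡ 5, 3 (mod 8); ε·ε+αω+βω = 0·1+3·1+6·1 ≡ 1  ⇒  (a,b)_2 = -1.
v=43: a=43^-2·(≡22), b=43^-2·(≡34) mod 43; (22|43)=-1, (34|43)=-1; (−1)^{-2·-2·21}·(-1)^-2·(-1)^-2 = +1.
v=7: a=7^1·(≡4), b=7^2·(≡6) mod 7; (4|7)=+1, (6|7)=-1; (−1)^{1·2·3}·(+1)^2·(-1)^1 = -1.
v=11: a=11^0·(≡10), b=11^1·(≡6) mod 11; (10|11)=-1, (6|11)=-1; (−1)^{0·1·5}·(-1)^1·(-1)^0 = -1.
v=∞: 27370 > 0 and -253 < 0  ⇒  (a,b)_∞ = +1.
v=17: a=17^3·(≡6), b=17^0·(≡8) mod 17; (6|17)=-1, (8|17)=+1; (−1)^{3·0·8}·(-1)^0·(+1)^3 = +1.
v=5: a=5^-1·(≡1), b=5^-4·(≡2) mod 5; (1|5)=+1, (2|5)=-1; (−1)^{-1·-4·2}·(+1)^-4·(-1)^-1 = -1.
v=23: a=23^1·(≡22), b=23^3·(≡2) mod 23; (22|23)=-1, (2|23)=+1; (−1)^{1·3·11}·(-1)^3·(+1)^1 = +1.
v=3: a=3^4·(≡1), b=3^0·(≡2) mod 3; (1|3)=+1, (2|3)=-1; (−1)^{4·0·1}·(+1)^0·(-1)^4 = +1.
v=13: a=13^0·(≡5), b=13^2·(≡11) mod 13; (5|13)=-1, (11|13)=-1; (−1)^{0·2·6}·(-1)^2·(-1)^0 = +1.
v=53: a=53^0·(≡34), b=53^-2·(≡27) mod 53; (34|53)=-1, (27|53)=-1; (−1)^{0·-2·26}·(-1)^-2·(-1)^0 = +1.
Ram(27370, -253) = {2, 5, 7, 11}; no ℚ_2-point on the conic.

[2, 5, 7, 11]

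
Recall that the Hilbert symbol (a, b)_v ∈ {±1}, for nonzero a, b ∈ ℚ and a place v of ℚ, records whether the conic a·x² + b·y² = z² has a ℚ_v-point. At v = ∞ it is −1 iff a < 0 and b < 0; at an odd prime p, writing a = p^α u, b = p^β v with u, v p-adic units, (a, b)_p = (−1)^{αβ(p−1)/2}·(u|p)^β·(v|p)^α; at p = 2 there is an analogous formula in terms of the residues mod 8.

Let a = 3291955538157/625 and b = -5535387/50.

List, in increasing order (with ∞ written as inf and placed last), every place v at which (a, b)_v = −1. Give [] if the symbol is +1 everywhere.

Mod squares: a ≡ 13, b ≡ -10166. Check v ∈ {∞, 2, 3, 5, 11, 13, 17, 23}.
v=23: a=23^2·(≡2), b=23^1·(≡18) mod 23; (2|23)=+1, (18|23)=+1; (−1)^{2·1·11}·(+1)^1·(+1)^2 = +1.
v=3: a=3^4·(≡1), b=3^2·(≡1) mod 3; (1|3)=+1, (1|3)=+1; (−1)^{4·2·1}·(+1)^2·(+1)^4 = +1.
v=11: a=11^2·(≡7), b=11^2·(≡4) mod 11; (7|11)=-1, (4|11)=+1; (−1)^{2·2·5}·(-1)^2·(+1)^2 = +1.
v=∞: 13 > 0 and -10166 < 0  ⇒  (a,b)_∞ = +1.
v=5: a=5^-4·(≡2), b=5^-2·(≡4) mod 5; (2|5)=-1, (4|5)=+1; (−1)^{-4·-2·2}·(-1)^-2·(+1)^-4 = +1.
v=17: a=17^2·(≡16), b=17^1·(≡10) mod 17; (16|17)=+1, (10|17)=-1; (−1)^{2·1·8}·(+1)^1·(-1)^2 = +1.
v=13: a=13^3·(≡12), b=13^1·(≡5) mod 13; (12|13)=+1, (5|13)=-1; (−1)^{3·1·6}·(+1)^1·(-1)^3 = -1.
v=2: v_2(a)=0, v_2(b)=-1; units ≡ 5, 5 (mod 8); ε·ε+αω+βω = 0·0+0·1+-1·1 ≡ 1  ⇒  (a,b)_2 = -1.
(13, -10166 / ℚ) ramifies at {2, 13}: a division algebra.

[2, 13]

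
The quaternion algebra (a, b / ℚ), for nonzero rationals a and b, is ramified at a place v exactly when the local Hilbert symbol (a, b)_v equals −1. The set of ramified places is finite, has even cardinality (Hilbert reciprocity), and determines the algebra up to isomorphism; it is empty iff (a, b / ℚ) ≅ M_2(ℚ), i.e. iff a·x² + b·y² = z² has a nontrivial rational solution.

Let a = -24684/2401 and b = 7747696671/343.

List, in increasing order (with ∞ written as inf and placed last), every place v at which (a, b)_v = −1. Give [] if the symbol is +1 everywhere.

(a, b) ≡ (-51, 9177) mod (ℚ^×)²; places V = {2, 3, 7, 11, 13, 17, 19, 23, ∞}.
(a,b)_17: α=1, u≡11; β=2, v≡10 (mod 17); (11|17)=-1, (10|17)=-1; sign (−1)^0·-1^2·-1^1 = -1.
(a,b)_19: α=0, u≡5; β=1, v≡12 (mod 19); (5|19)=+1, (12|19)=-1; sign (−1)^0·+1^1·-1^0 = +1.
(a,b)_11: α=2, u≡9; β=2, v≡1 (mod 11); (9|11)=+1, (1|11)=+1; sign (−1)^0·+1^2·+1^2 = +1.
(a,b)_∞: sgn(-51)=−, sgn(9177)=+, so +1.
(a,b)_2: α=2, β=0; u≡5, v≡1 (mod 8); ε(u)ε(v)=0·0, αω(v)=2·0, βω(u)=0·1; sum ≡ 0  ⇒  +1.
(a,b)_7: α=-4, u≡5; β=-3, v≡1 (mod 7); (5|7)=-1, (1|7)=+1; sign (−1)^0·-1^-3·+1^-4 = -1.
(a,b)_23: α=0, u≡2; β=1, v≡18 (mod 23); (2|23)=+1, (18|23)=+1; sign (−1)^0·+1^1·+1^0 = +1.
(a,b)_13: α=0, u≡9; β=2, v≡3 (mod 13); (9|13)=+1, (3|13)=+1; sign (−1)^0·+1^2·+1^0 = +1.
(a,b)_3: α=1, u≡1; β=1, v≡2 (mod 3); (1|3)=+1, (2|3)=-1; sign (−1)^1·+1^1·-1^1 = +1.
Ram(-51, 9177) = {7, 17}; no ℚ_7-point on the conic.

[7, 17]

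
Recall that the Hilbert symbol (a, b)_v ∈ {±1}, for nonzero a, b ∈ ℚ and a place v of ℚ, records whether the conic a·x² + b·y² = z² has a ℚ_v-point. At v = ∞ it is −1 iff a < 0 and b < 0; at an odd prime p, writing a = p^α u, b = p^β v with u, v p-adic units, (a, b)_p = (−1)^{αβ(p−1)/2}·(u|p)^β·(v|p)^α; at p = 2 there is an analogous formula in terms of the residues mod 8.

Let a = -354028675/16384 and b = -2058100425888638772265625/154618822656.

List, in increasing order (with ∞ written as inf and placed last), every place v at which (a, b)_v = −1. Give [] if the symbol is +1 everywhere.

Mod squares: a ≡ -289003, b ≡ -26273. Check v ∈ {∞, 2, 3, 5, 7, 11, 13, 43, 47}.
v=3: a=3^0·(≡2), b=3^-2·(≡1) mod 3; (2|3)=-1, (1|3)=+1; (−1)^{0·-2·1}·(-1)^-2·(+1)^0 = +1.
v=2: v_2(a)=-14, v_2(b)=-34; units ≡ 5, 7 (mod 8); ε·ε+αω+βω = 0·1+-14·0+-34·1 ≡ 0  ⇒  (a,b)_2 = +1.
v=5: a=5^2·(≡2), b=5^8·(≡3) mod 5; (2|5)=-1, (3|5)=-1; (−1)^{2·8·2}·(-1)^8·(-1)^2 = +1.
v=11: a=11^1·(≡7), b=11^2·(≡7) mod 11; (7|11)=-1, (7|11)=-1; (−1)^{1·2·5}·(-1)^2·(-1)^1 = -1.
v=47: a=47^1·(≡21), b=47^3·(≡11) mod 47; (21|47)=+1, (11|47)=-1; (−1)^{1·3·23}·(+1)^3·(-1)^1 = +1.
v=7: a=7^2·(≡6), b=7^4·(≡5) mod 7; (6|7)=-1, (5|7)=-1; (−1)^{2·4·3}·(-1)^4·(-1)^2 = +1.
v=∞: -289003 < 0 and -26273 < 0  ⇒  (a,b)_∞ = -1.
v=13: a=13^1·(≡9), b=13^3·(≡2) mod 13; (9|13)=+1, (2|13)=-1; (−1)^{1·3·6}·(+1)^3·(-1)^1 = -1.
v=43: a=43^1·(≡28), b=43^3·(≡30) mod 43; (28|43)=-1, (30|43)=-1; (−1)^{1·3·21}·(-1)^3·(-1)^1 = -1.
(-289003, -26273 / ℚ) ramifies at {11, 13, 43, ∞}: a division algebra.

[11, 13, 43, inf]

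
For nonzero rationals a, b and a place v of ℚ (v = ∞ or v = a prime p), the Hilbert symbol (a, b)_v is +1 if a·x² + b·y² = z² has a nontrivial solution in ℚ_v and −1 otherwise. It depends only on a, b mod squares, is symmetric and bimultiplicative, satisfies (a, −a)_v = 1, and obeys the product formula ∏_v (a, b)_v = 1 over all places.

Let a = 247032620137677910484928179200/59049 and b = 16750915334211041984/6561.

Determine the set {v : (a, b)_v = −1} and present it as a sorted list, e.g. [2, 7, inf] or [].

Mod squares: a ≡ 2956723, b ≡ 611. Check v ∈ {∞, 2, 3, 5, 7, 11, 13, 19, 43, 47}.
v=3: a=3^-10·(≡1), b=3^-8·(≡2) mod 3; (1|3)=+1, (2|3)=-1; (−1)^{-10·-8·1}·(+1)^-8·(-1)^-10 = +1.
v=2: v_2(a)=10, v_2(b)=6; units ≡ 3, 3 (mod 8); ε·ε+αω+βω = 1·1+10·1+6·1 ≡ 1  ⇒  (a,b)_2 = -1.
v=11: a=11^3·(≡10), b=11^2·(≡2) mod 11; (10|11)=-1, (2|11)=-1; (−1)^{3·2·5}·(-1)^2·(-1)^3 = -1.
v=5: a=5^2·(≡2), b=5^0·(≡4) mod 5; (2|5)=-1, (4|5)=+1; (−1)^{2·0·2}·(-1)^0·(+1)^2 = +1.
v=43: a=43^3·(≡36), b=43^2·(≡24) mod 43; (36|43)=+1, (24|43)=+1; (−1)^{3·2·21}·(+1)^2·(+1)^3 = +1.
v=47: a=47^5·(≡10), b=47^3·(≡35) mod 47; (10|47)=-1, (35|47)=-1; (−1)^{5·3·23}·(-1)^3·(-1)^5 = -1.
v=13: a=13^2·(≡12), b=13^1·(≡11) mod 13; (12|13)=+1, (11|13)=-1; (−1)^{2·1·6}·(+1)^1·(-1)^2 = +1.
v=7: a=7^3·(≡1), b=7^4·(≡4) mod 7; (1|7)=+1, (4|7)=+1; (−1)^{3·4·3}·(+1)^4·(+1)^3 = +1.
v=∞: 2956723 > 0 and 611 > 0  ⇒  (a,b)_∞ = +1.
v=19: a=19^3·(≡17), b=19^2·(≡15) mod 19; (17|19)=+1, (15|19)=-1; (−1)^{3·2·9}·(+1)^2·(-1)^3 = -1.
Ram(2956723, 611) = {2, 11, 19, 47}; no ℚ_2-point on the conic.

[2, 11, 19, 47]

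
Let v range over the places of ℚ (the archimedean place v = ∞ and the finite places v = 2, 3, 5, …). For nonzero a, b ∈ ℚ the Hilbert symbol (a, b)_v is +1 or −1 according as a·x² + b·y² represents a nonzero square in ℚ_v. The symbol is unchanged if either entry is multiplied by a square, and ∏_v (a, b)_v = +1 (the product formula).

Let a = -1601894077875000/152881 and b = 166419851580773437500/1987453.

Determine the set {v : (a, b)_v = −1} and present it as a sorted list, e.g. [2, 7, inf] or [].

[2, 19]

(a, b) ≡ (-494, 1235) mod (ℚ^×)²; places V = {2, 3, 5, 7, 13, 17, 19, 23, ∞}.
(a,b)_∞: sgn(-494)=−, sgn(1235)=+, so +1.
(a,b)_19: α=1, u≡2; β=1, v≡14 (mod 19); (2|19)=-1, (14|19)=-1; sign (−1)^1·-1^1·-1^1 = -1.
(a,b)_17: α=-2, u≡2; β=-2, v≡12 (mod 17); (2|17)=+1, (12|17)=-1; sign (−1)^0·+1^-2·-1^-2 = +1.
(a,b)_2: α=3, β=2; u≡1, v≡3 (mod 8); ε(u)ε(v)=0·1, αω(v)=3·1, βω(u)=2·0; sum ≡ 1  ⇒  -1.
(a,b)_7: α=8, u≡3; β=12, v≡3 (mod 7); (3|7)=-1, (3|7)=-1; sign (−1)^0·-1^12·-1^8 = +1.
(a,b)_3: α=2, u≡1; β=4, v≡2 (mod 3); (1|3)=+1, (2|3)=-1; sign (−1)^0·+1^4·-1^2 = +1.
(a,b)_5: α=6, u≡1; β=9, v≡2 (mod 5); (1|5)=+1, (2|5)=-1; sign (−1)^0·+1^9·-1^6 = +1.
(a,b)_23: α=-2, u≡2; β=-2, v≡8 (mod 23); (2|23)=+1, (8|23)=+1; sign (−1)^0·+1^-2·+1^-2 = +1.
(a,b)_13: α=1, u≡9; β=-1, v≡9 (mod 13); (9|13)=+1, (9|13)=+1; sign (−1)^0·+1^-1·+1^1 = +1.
(-494, 1235 / ℚ) ramifies at {2, 19}: a division algebra.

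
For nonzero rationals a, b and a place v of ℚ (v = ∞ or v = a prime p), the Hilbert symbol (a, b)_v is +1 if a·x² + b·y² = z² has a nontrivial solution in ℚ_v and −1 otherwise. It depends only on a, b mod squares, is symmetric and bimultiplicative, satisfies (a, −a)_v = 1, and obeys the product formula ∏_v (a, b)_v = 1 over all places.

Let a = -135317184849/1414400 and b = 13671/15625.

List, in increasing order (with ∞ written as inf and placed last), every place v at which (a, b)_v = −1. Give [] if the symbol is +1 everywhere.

Mod squares: a ≡ -1582581, b ≡ 31. Check v ∈ {∞, 2, 3, 5, 7, 11, 13, 17, 23, 31}.
v=17: a=17^-1·(≡1), b=17^0·(≡10) mod 17; (1|17)=+1, (10|17)=-1; (−1)^{-1·0·8}·(+1)^0·(-1)^-1 = -1.
v=23: a=23^2·(≡2), b=23^0·(≡4) mod 23; (2|23)=+1, (4|23)=+1; (−1)^{2·0·11}·(+1)^0·(+1)^2 = +1.
v=11: a=11^1·(≡4), b=11^0·(≡4) mod 11; (4|11)=+1, (4|11)=+1; (−1)^{1·0·5}·(+1)^0·(+1)^1 = +1.
v=31: a=31^1·(≡11), b=31^1·(≡7) mod 31; (11|31)=-1, (7|31)=+1; (−1)^{1·1·15}·(-1)^1·(+1)^1 = +1.
v=5: a=5^-2·(≡1), b=5^-6·(≡1) mod 5; (1|5)=+1, (1|5)=+1; (−1)^{-2·-6·2}·(+1)^-6·(+1)^-2 = +1.
v=7: a=7^3·(≡3), b=7^2·(≡6) mod 7; (3|7)=-1, (6|7)=-1; (−1)^{3·2·3}·(-1)^2·(-1)^3 = -1.
v=13: a=13^-1·(≡8), b=13^0·(≡5) mod 13; (8|13)=-1, (5|13)=-1; (−1)^{-1·0·6}·(-1)^0·(-1)^-1 = -1.
v=3: a=3^7·(≡2), b=3^2·(≡1) mod 3; (2|3)=-1, (1|3)=+1; (−1)^{7·2·1}·(-1)^2·(+1)^7 = +1.
v=∞: -1582581 < 0 and 31 > 0  ⇒  (a,b)_∞ = +1.
v=2: v_2(a)=-8, v_2(b)=0; units ≡ 3, 7 (mod 8); ε·ε+αω+βω = 1·1+-8·0+0·1 ≡ 1  ⇒  (a,b)_2 = -1.
Ram(-1582581, 31) = {2, 7, 13, 17}; no ℚ_2-point on the conic.

[2, 7, 13, 17]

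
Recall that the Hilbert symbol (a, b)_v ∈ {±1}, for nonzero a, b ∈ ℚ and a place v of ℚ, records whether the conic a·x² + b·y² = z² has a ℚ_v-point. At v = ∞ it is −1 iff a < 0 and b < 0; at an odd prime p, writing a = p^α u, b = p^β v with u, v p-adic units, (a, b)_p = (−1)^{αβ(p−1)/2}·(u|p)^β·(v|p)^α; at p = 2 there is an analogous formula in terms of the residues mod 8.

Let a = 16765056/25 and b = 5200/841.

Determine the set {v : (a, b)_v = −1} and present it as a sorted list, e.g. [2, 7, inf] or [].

Mod squares: a ≡ 66, b ≡ 13. Check v ∈ {∞, 2, 3, 5, 7, 11, 13, 29}.
v=5: a=5^-2·(≡1), b=5^2·(≡3) mod 5; (1|5)=+1, (3|5)=-1; (−1)^{-2·2·2}·(+1)^2·(-1)^-2 = +1.
v=11: a=11^1·(≡8), b=11^0·(≡6) mod 11; (8|11)=-1, (6|11)=-1; (−1)^{1·0·5}·(-1)^0·(-1)^1 = -1.
v=2: v_2(a)=7, v_2(b)=4; units ≡ 1, 5 (mod 8); ε·ε+αω+βω = 0·0+7·1+4·0 ≡ 1  ⇒  (a,b)_2 = -1.
v=7: a=7^2·(≡3), b=7^0·(≡6) mod 7; (3|7)=-1, (6|7)=-1; (−1)^{2·0·3}·(-1)^0·(-1)^2 = +1.
v=3: a=3^5·(≡1), b=3^0·(≡1) mod 3; (1|3)=+1, (1|3)=+1; (−1)^{5·0·1}·(+1)^0·(+1)^5 = +1.
v=13: a=13^0·(≡4), b=13^1·(≡4) mod 13; (4|13)=+1, (4|13)=+1; (−1)^{0·1·6}·(+1)^1·(+1)^0 = +1.
v=29: a=29^0·(≡19), b=29^-2·(≡9) mod 29; (19|29)=-1, (9|29)=+1; (−1)^{0·-2·14}·(-1)^-2·(+1)^0 = +1.
v=∞: 66 > 0 and 13 > 0  ⇒  (a,b)_∞ = +1.
Ram(66, 13) = {2, 11}; no ℚ_2-point on the conic.

[2, 11]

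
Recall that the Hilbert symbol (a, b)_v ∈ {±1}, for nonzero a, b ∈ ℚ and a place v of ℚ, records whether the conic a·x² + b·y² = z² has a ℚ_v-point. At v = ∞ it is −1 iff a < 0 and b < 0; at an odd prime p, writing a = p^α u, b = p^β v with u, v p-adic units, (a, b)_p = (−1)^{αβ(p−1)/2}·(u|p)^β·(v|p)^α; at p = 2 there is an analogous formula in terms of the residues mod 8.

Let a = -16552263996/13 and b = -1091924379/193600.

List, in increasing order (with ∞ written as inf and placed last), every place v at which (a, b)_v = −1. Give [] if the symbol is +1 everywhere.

[13, 17, 23, 41, 43, inf]

(a, b) ≡ (-11299067, -299) mod (ℚ^×)²; places V = {2, 3, 5, 7, 11, 13, 17, 23, 29, 41, 43, ∞}.
(a,b)_29: α=1, u≡3; β=0, v≡13 (mod 29); (3|29)=-1, (13|29)=+1; sign (−1)^0·-1^0·+1^1 = +1.
(a,b)_3: α=2, u≡1; β=2, v≡1 (mod 3); (1|3)=+1, (1|3)=+1; sign (−1)^0·+1^2·+1^2 = +1.
(a,b)_23: α=2, u≡11; β=1, v≡7 (mod 23); (11|23)=-1, (7|23)=-1; sign (−1)^0·-1^1·-1^2 = -1.
(a,b)_41: α=1, u≡19; β=0, v≡19 (mod 41); (19|41)=-1, (19|41)=-1; sign (−1)^0·-1^0·-1^1 = -1.
(a,b)_7: α=0, u≡2; β=4, v≡4 (mod 7); (2|7)=+1, (4|7)=+1; sign (−1)^0·+1^4·+1^0 = +1.
(a,b)_11: α=0, u≡9; β=-2, v≡3 (mod 11); (9|11)=+1, (3|11)=+1; sign (−1)^0·+1^-2·+1^0 = +1.
(a,b)_2: α=2, β=-6; u≡5, v≡5 (mod 8); ε(u)ε(v)=0·0, αω(v)=2·1, βω(u)=-6·1; sum ≡ 0  ⇒  +1.
(a,b)_∞: sgn(-11299067)=−, sgn(-299)=−, so -1.
(a,b)_5: α=0, u≡3; β=-2, v≡4 (mod 5); (3|5)=-1, (4|5)=+1; sign (−1)^0·-1^-2·+1^0 = +1.
(a,b)_13: α=-1, u≡5; β=3, v≡12 (mod 13); (5|13)=-1, (12|13)=+1; sign (−1)^0·-1^3·+1^-1 = -1.
(a,b)_17: α=1, u≡8; β=0, v≡5 (mod 17); (8|17)=+1, (5|17)=-1; sign (−1)^0·+1^0·-1^1 = -1.
(a,b)_43: α=1, u≡21; β=0, v≡27 (mod 43); (21|43)=+1, (27|43)=-1; sign (−1)^0·+1^0·-1^1 = -1.
Ram(-11299067, -299) = {13, 17, 23, 41, 43, ∞}; no ℚ_13-point on the conic.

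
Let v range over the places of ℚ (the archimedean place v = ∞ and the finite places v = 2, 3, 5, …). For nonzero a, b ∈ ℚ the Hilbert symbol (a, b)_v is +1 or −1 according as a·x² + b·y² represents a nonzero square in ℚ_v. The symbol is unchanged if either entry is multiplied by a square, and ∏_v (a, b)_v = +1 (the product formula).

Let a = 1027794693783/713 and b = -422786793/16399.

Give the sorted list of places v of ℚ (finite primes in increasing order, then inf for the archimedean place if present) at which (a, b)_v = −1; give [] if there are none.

Mod squares: a ≡ 19381479, b ≡ -41943. Check v ∈ {∞, 2, 3, 11, 13, 17, 23, 31, 41, 43}.
v=31: a=31^-1·(≡14), b=31^-1·(≡21) mod 31; (14|31)=+1, (21|31)=-1; (−1)^{-1·-1·15}·(+1)^-1·(-1)^-1 = +1.
v=11: a=11^2·(≡7), b=11^1·(≡4) mod 11; (7|11)=-1, (4|11)=+1; (−1)^{2·1·5}·(-1)^1·(+1)^2 = -1.
v=3: a=3^1·(≡2), b=3^1·(≡2) mod 3; (2|3)=-1, (2|3)=-1; (−1)^{1·1·1}·(-1)^1·(-1)^1 = -1.
v=13: a=13^3·(≡12), b=13^2·(≡6) mod 13; (12|13)=+1, (6|13)=-1; (−1)^{3·2·6}·(+1)^2·(-1)^3 = -1.
v=17: a=17^1·(≡9), b=17^0·(≡1) mod 17; (9|17)=+1, (1|17)=+1; (−1)^{1·0·8}·(+1)^0·(+1)^1 = +1.
v=2: v_2(a)=0, v_2(b)=0; units ≡ 7, 1 (mod 8); ε·ε+αω+βω = 1·0+0·0+0·0 ≡ 0  ⇒  (a,b)_2 = +1.
v=23: a=23^-1·(≡22), b=23^-2·(≡13) mod 23; (22|23)=-1, (13|23)=+1; (−1)^{-1·-2·11}·(-1)^-2·(+1)^-1 = +1.
v=43: a=43^2·(≡5), b=43^2·(≡36) mod 43; (5|43)=-1, (36|43)=+1; (−1)^{2·2·21}·(-1)^2·(+1)^2 = +1.
v=41: a=41^1·(≡3), b=41^1·(≡4) mod 41; (3|41)=-1, (4|41)=+1; (−1)^{1·1·20}·(-1)^1·(+1)^1 = -1.
v=∞: 19381479 > 0 and -41943 < 0  ⇒  (a,b)_∞ = +1.
Ram(19381479, -41943) = {3, 11, 13, 41}; no ℚ_3-point on the conic.

[3, 11, 13, 41]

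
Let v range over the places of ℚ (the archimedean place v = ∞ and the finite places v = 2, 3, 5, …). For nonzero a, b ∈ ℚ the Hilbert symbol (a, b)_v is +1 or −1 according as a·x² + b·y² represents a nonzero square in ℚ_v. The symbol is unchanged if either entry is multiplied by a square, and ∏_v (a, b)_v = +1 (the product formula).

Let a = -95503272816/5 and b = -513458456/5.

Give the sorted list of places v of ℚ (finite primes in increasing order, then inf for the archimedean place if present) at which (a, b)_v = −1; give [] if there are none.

Mod squares: a ≡ -633795, b ≡ -13630. Check v ∈ {∞, 2, 3, 5, 7, 29, 31, 47}.
v=47: a=47^1·(≡6), b=47^1·(≡44) mod 47; (6|47)=+1, (44|47)=-1; (−1)^{1·1·23}·(+1)^1·(-1)^1 = +1.
v=2: v_2(a)=4, v_2(b)=3; units ≡ 5, 1 (mod 8); ε·ε+αω+βω = 0·0+4·0+3·1 ≡ 1  ⇒  (a,b)_2 = -1.
v=29: a=29^1·(≡18), b=29^1·(≡16) mod 29; (18|29)=-1, (16|29)=+1; (−1)^{1·1·14}·(-1)^1·(+1)^1 = -1.
v=7: a=7^2·(≡6), b=7^2·(≡5) mod 7; (6|7)=-1, (5|7)=-1; (−1)^{2·2·3}·(-1)^2·(-1)^2 = +1.
v=31: a=31^3·(≡24), b=31^2·(≡4) mod 31; (24|31)=-1, (4|31)=+1; (−1)^{3·2·15}·(-1)^2·(+1)^3 = +1.
v=3: a=3^1·(≡1), b=3^0·(≡2) mod 3; (1|3)=+1, (2|3)=-1; (−1)^{1·0·1}·(+1)^0·(-1)^1 = -1.
v=∞: -633795 < 0 and -13630 < 0  ⇒  (a,b)_∞ = -1.
v=5: a=5^-1·(≡4), b=5^-1·(≡4) mod 5; (4|5)=+1, (4|5)=+1; (−1)^{-1·-1·2}·(+1)^-1·(+1)^-1 = +1.
|Ram(-633795, -13630)| = 4, even; anisotropic at {2, 3, 29, ∞}.

[2, 3, 29, inf]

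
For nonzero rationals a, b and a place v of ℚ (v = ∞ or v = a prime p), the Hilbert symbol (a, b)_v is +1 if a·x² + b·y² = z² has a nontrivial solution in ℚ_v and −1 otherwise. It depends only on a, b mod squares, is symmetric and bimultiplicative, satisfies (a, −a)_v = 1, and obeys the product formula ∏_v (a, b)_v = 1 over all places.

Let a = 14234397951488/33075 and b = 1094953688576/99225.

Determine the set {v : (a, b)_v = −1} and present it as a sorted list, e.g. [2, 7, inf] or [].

[3, 13, 19, 23]

Mod squares: a ≡ 374946, b ≡ 9614. Check v ∈ {∞, 2, 3, 5, 7, 11, 13, 19, 23, 29}.
v=∞: 374946 > 0 and 9614 > 0  ⇒  (a,b)_∞ = +1.
v=3: a=3^-3·(≡2), b=3^-4·(≡2) mod 3; (2|3)=-1, (2|3)=-1; (−1)^{-3·-4·1}·(-1)^-4·(-1)^-3 = -1.
v=11: a=11^1·(≡2), b=11^1·(≡4) mod 11; (2|11)=-1, (4|11)=+1; (−1)^{1·1·5}·(-1)^1·(+1)^1 = +1.
v=2: v_2(a)=9, v_2(b)=9; units ≡ 1, 7 (mod 8); ε·ε+αω+βω = 0·1+9·0+9·0 ≡ 0  ⇒  (a,b)_2 = +1.
v=7: a=7^-2·(≡5), b=7^-2·(≡3) mod 7; (5|7)=-1, (3|7)=-1; (−1)^{-2·-2·3}·(-1)^-2·(-1)^-2 = +1.
v=23: a=23^3·(≡4), b=23^3·(≡6) mod 23; (4|23)=+1, (6|23)=+1; (−1)^{3·3·11}·(+1)^3·(+1)^3 = -1.
v=29: a=29^2·(≡9), b=29^2·(≡27) mod 29; (9|29)=+1, (27|29)=-1; (−1)^{2·2·14}·(+1)^2·(-1)^2 = +1.
v=5: a=5^-2·(≡1), b=5^-2·(≡4) mod 5; (1|5)=+1, (4|5)=+1; (−1)^{-2·-2·2}·(+1)^-2·(+1)^-2 = +1.
v=13: a=13^1·(≡11), b=13^0·(≡8) mod 13; (11|13)=-1, (8|13)=-1; (−1)^{1·0·6}·(-1)^0·(-1)^1 = -1.
v=19: a=19^1·(≡2), b=19^1·(≡2) mod 19; (2|19)=-1, (2|19)=-1; (−1)^{1·1·9}·(-1)^1·(-1)^1 = -1.
|Ram(374946, 9614)| = 4, even; anisotropic at {3, 13, 19, 23}.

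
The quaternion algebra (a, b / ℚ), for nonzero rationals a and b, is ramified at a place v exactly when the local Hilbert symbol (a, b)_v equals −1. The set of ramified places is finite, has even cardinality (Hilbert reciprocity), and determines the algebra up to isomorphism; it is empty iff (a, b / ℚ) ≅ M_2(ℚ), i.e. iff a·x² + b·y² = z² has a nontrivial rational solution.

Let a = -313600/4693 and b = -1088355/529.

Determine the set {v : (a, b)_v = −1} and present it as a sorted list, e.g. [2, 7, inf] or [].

Mod squares: a ≡ -13, b ≡ -795. Check v ∈ {∞, 2, 3, 5, 7, 13, 19, 23, 37, 53}.
v=23: a=23^0·(≡5), b=23^-2·(≡5) mod 23; (5|23)=-1, (5|23)=-1; (−1)^{0·-2·11}·(-1)^-2·(-1)^0 = +1.
v=7: a=7^2·(≡4), b=7^0·(≡3) mod 7; (4|7)=+1, (3|7)=-1; (−1)^{2·0·3}·(+1)^0·(-1)^2 = +1.
v=3: a=3^0·(≡2), b=3^1·(≡2) mod 3; (2|3)=-1, (2|3)=-1; (−1)^{0·1·1}·(-1)^1·(-1)^0 = -1.
v=2: v_2(a)=8, v_2(b)=0; units ≡ 3, 5 (mod 8); ε·ε+αω+βω = 1·0+8·1+0·1 ≡ 0  ⇒  (a,b)_2 = +1.
v=5: a=5^2·(≡2), b=5^1·(≡1) mod 5; (2|5)=-1, (1|5)=+1; (−1)^{2·1·2}·(-1)^1·(+1)^2 = -1.
v=37: a=37^0·(≡35), b=37^2·(≡32) mod 37; (35|37)=-1, (32|37)=-1; (−1)^{0·2·18}·(-1)^2·(-1)^0 = +1.
v=∞: -13 < 0 and -795 < 0  ⇒  (a,b)_∞ = -1.
v=19: a=19^-2·(≡4), b=19^0·(≡18) mod 19; (4|19)=+1, (18|19)=-1; (−1)^{-2·0·9}·(+1)^0·(-1)^-2 = +1.
v=53: a=53^0·(≡11), b=53^1·(≡24) mod 53; (11|53)=+1, (24|53)=+1; (−1)^{0·1·26}·(+1)^1·(+1)^0 = +1.
v=13: a=13^-1·(≡9), b=13^0·(≡2) mod 13; (9|13)=+1, (2|13)=-1; (−1)^{-1·0·6}·(+1)^0·(-1)^-1 = -1.
(-13, -795 / ℚ) ramifies at {3, 5, 13, ∞}: a division algebra.

[3, 5, 13, inf]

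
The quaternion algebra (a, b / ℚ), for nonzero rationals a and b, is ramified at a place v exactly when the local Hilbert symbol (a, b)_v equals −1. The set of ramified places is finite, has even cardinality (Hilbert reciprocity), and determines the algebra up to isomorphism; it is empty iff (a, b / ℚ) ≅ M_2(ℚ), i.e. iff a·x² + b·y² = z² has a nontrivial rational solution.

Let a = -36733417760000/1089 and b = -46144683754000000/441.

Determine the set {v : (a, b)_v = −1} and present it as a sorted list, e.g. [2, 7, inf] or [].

Mod squares: a ≡ -238901, b ≡ -1786. Check v ∈ {∞, 2, 3, 5, 7, 11, 13, 17, 19, 23, 31, 47}.
v=13: a=13^1·(≡2), b=13^2·(≡5) mod 13; (2|13)=-1, (5|13)=-1; (−1)^{1·2·6}·(-1)^2·(-1)^1 = -1.
v=31: a=31^2·(≡5), b=31^0·(≡30) mod 31; (5|31)=+1, (30|31)=-1; (−1)^{2·0·15}·(+1)^0·(-1)^2 = +1.
v=∞: -238901 < 0 and -1786 < 0  ⇒  (a,b)_∞ = -1.
v=17: a=17^1·(≡5), b=17^2·(≡16) mod 17; (5|17)=-1, (16|17)=+1; (−1)^{1·2·8}·(-1)^2·(+1)^1 = +1.
v=3: a=3^-2·(≡1), b=3^-2·(≡2) mod 3; (1|3)=+1, (2|3)=-1; (−1)^{-2·-2·1}·(+1)^-2·(-1)^-2 = +1.
v=47: a=47^1·(≡38), b=47^1·(≡28) mod 47; (38|47)=-1, (28|47)=+1; (−1)^{1·1·23}·(-1)^1·(+1)^1 = +1.
v=19: a=19^0·(≡6), b=19^1·(≡9) mod 19; (6|19)=+1, (9|19)=+1; (−1)^{0·1·9}·(+1)^1·(+1)^0 = +1.
v=23: a=23^1·(≡13), b=23^2·(≡6) mod 23; (13|23)=+1, (6|23)=+1; (−1)^{1·2·11}·(+1)^2·(+1)^1 = +1.
v=7: a=7^0·(≡1), b=7^-2·(≡3) mod 7; (1|7)=+1, (3|7)=-1; (−1)^{0·-2·3}·(+1)^-2·(-1)^0 = +1.
v=2: v_2(a)=8, v_2(b)=7; units ≡ 3, 3 (mod 8); ε·ε+αω+βω = 1·1+8·1+7·1 ≡ 0  ⇒  (a,b)_2 = +1.
v=11: a=11^-2·(≡8), b=11^0·(≡7) mod 11; (8|11)=-1, (7|11)=-1; (−1)^{-2·0·5}·(-1)^0·(-1)^-2 = +1.
v=5: a=5^4·(≡1), b=5^6·(≡4) mod 5; (1|5)=+1, (4|5)=+1; (−1)^{4·6·2}·(+1)^6·(+1)^4 = +1.
|Ram(-238901, -1786)| = 2, even; anisotropic at {13, ∞}.

[13, inf]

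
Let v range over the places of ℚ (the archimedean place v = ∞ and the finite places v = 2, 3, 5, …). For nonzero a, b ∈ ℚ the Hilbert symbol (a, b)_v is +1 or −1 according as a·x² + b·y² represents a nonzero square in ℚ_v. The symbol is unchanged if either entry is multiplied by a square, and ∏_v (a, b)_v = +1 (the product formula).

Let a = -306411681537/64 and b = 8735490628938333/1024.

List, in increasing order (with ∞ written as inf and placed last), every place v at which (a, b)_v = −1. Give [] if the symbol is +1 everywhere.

(a, b) ≡ (-377, 63597) mod (ℚ^×)²; places V = {2, 3, 13, 17, 29, 43, ∞}.
(a,b)_2: α=-6, β=-10; u≡7, v≡5 (mod 8); ε(u)ε(v)=1·0, αω(v)=-6·1, βω(u)=-10·0; sum ≡ 0  ⇒  +1.
(a,b)_13: α=3, u≡9; β=4, v≡12 (mod 13); (9|13)=+1, (12|13)=+1; sign (−1)^0·+1^4·+1^3 = +1.
(a,b)_29: α=1, u≡1; β=1, v≡18 (mod 29); (1|29)=+1, (18|29)=-1; sign (−1)^0·+1^1·-1^1 = -1.
(a,b)_17: α=2, u≡10; β=3, v≡8 (mod 17); (10|17)=-1, (8|17)=+1; sign (−1)^0·-1^3·+1^2 = -1.
(a,b)_43: α=2, u≡13; β=3, v≡23 (mod 43); (13|43)=+1, (23|43)=+1; sign (−1)^0·+1^3·+1^2 = +1.
(a,b)_∞: sgn(-377)=−, sgn(63597)=+, so +1.
(a,b)_3: α=2, u≡1; β=3, v≡1 (mod 3); (1|3)=+1, (1|3)=+1; sign (−1)^0·+1^3·+1^2 = +1.
(-377, 63597 / ℚ) ramifies at {17, 29}: a division algebra.

[17, 29]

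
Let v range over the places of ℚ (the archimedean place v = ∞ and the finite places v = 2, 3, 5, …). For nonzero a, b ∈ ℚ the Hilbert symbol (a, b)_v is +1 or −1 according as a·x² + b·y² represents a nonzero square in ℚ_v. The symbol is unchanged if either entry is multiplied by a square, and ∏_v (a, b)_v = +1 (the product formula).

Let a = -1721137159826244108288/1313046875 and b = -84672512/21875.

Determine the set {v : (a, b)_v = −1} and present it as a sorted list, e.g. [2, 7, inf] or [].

[2, 7, 17, inf]

(a, b) ≡ (-327845, -11305) mod (ℚ^×)²; places V = {2, 3, 5, 7, 17, 19, 29, ∞}.
(a,b)_5: α=-7, u≡1; β=-5, v≡4 (mod 5); (1|5)=+1, (4|5)=+1; sign (−1)^0·+1^-5·+1^-7 = +1.
(a,b)_17: α=3, u≡5; β=1, v≡2 (mod 17); (5|17)=-1, (2|17)=+1; sign (−1)^0·-1^1·+1^3 = -1.
(a,b)_2: α=28, β=18; u≡3, v≡7 (mod 8); ε(u)ε(v)=1·1, αω(v)=28·0, βω(u)=18·1; sum ≡ 1  ⇒  -1.
(a,b)_29: α=1, u≡28; β=0, v≡20 (mod 29); (28|29)=+1, (20|29)=+1; sign (−1)^0·+1^0·+1^1 = +1.
(a,b)_3: α=8, u≡1; β=0, v≡2 (mod 3); (1|3)=+1, (2|3)=-1; sign (−1)^0·+1^0·-1^8 = +1.
(a,b)_7: α=-5, u≡2; β=-1, v≡2 (mod 7); (2|7)=+1, (2|7)=+1; sign (−1)^1·+1^-1·+1^-5 = -1.
(a,b)_∞: sgn(-327845)=−, sgn(-11305)=−, so -1.
(a,b)_19: α=3, u≡17; β=1, v≡13 (mod 19); (17|19)=+1, (13|19)=-1; sign (−1)^1·+1^1·-1^3 = +1.
|Ram(-327845, -11305)| = 4, even; anisotropic at {2, 7, 17, ∞}.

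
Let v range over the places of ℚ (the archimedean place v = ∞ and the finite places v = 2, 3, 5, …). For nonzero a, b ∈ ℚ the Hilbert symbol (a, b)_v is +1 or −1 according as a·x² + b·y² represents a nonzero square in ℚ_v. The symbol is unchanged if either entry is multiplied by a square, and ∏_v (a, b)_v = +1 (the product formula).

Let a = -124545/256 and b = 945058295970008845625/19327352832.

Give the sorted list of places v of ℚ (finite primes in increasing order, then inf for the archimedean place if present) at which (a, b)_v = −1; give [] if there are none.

(a, b) ≡ (-345, 14674) mod (ℚ^×)²; places V = {2, 3, 5, 7, 11, 13, 19, 23, 29, ∞}.
(a,b)_2: α=-8, β=-31; u≡7, v≡1 (mod 8); ε(u)ε(v)=1·0, αω(v)=-8·0, βω(u)=-31·0; sum ≡ 0  ⇒  +1.
(a,b)_3: α=1, u≡2; β=-2, v≡1 (mod 3); (2|3)=-1, (1|3)=+1; sign (−1)^0·-1^-2·+1^1 = +1.
(a,b)_7: α=0, u≡5; β=2, v≡2 (mod 7); (5|7)=-1, (2|7)=+1; sign (−1)^0·-1^2·+1^0 = +1.
(a,b)_23: α=1, u≡12; β=3, v≡20 (mod 23); (12|23)=+1, (20|23)=-1; sign (−1)^1·+1^3·-1^1 = +1.
(a,b)_∞: sgn(-345)=−, sgn(14674)=+, so +1.
(a,b)_29: α=0, u≡27; β=1, v≡5 (mod 29); (27|29)=-1, (5|29)=+1; sign (−1)^0·-1^1·+1^0 = -1.
(a,b)_5: α=1, u≡1; β=4, v≡4 (mod 5); (1|5)=+1, (4|5)=+1; sign (−1)^0·+1^4·+1^1 = +1.
(a,b)_11: α=0, u≡10; β=1, v≡1 (mod 11); (10|11)=-1, (1|11)=+1; sign (−1)^0·-1^1·+1^0 = -1.
(a,b)_19: α=2, u≡6; β=6, v≡17 (mod 19); (6|19)=+1, (17|19)=+1; sign (−1)^0·+1^6·+1^2 = +1.
(a,b)_13: α=0, u≡11; β=2, v≡12 (mod 13); (11|13)=-1, (12|13)=+1; sign (−1)^0·-1^2·+1^0 = +1.
(-345, 14674 / ℚ) ramifies at {11, 29}: a division algebra.

[11, 29]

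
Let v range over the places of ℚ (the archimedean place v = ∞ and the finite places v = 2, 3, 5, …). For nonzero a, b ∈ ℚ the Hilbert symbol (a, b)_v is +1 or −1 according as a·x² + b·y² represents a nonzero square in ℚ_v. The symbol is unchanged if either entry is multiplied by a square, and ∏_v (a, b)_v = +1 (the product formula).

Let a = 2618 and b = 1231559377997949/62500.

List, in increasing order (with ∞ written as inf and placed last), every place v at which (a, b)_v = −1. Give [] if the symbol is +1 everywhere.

[2, 7]

(a, b) ≡ (2618, 1309) mod (ℚ^×)²; places V = {2, 3, 5, 7, 11, 13, 17, 19, ∞}.
(a,b)_13: α=0, u≡5; β=2, v≡10 (mod 13); (5|13)=-1, (10|13)=+1; sign (−1)^0·-1^2·+1^0 = +1.
(a,b)_19: α=0, u≡15; β=2, v≡16 (mod 19); (15|19)=-1, (16|19)=+1; sign (−1)^0·-1^2·+1^0 = +1.
(a,b)_7: α=1, u≡3; β=3, v≡5 (mod 7); (3|7)=-1, (5|7)=-1; sign (−1)^1·-1^3·-1^1 = -1.
(a,b)_∞: sgn(2618)=+, sgn(1309)=+, so +1.
(a,b)_17: α=1, u≡1; β=3, v≡9 (mod 17); (1|17)=+1, (9|17)=+1; sign (−1)^0·+1^3·+1^1 = +1.
(a,b)_3: α=0, u≡2; β=2, v≡1 (mod 3); (2|3)=-1, (1|3)=+1; sign (−1)^0·-1^2·+1^0 = +1.
(a,b)_11: α=1, u≡7; β=3, v≡9 (mod 11); (7|11)=-1, (9|11)=+1; sign (−1)^1·-1^3·+1^1 = +1.
(a,b)_5: α=0, u≡3; β=-6, v≡1 (mod 5); (3|5)=-1, (1|5)=+1; sign (−1)^0·-1^-6·+1^0 = +1.
(a,b)_2: α=1, β=-2; u≡5, v≡5 (mod 8); ε(u)ε(v)=0·0, αω(v)=1·1, βω(u)=-2·1; sum ≡ 1  ⇒  -1.
|Ram(2618, 1309)| = 2, even; anisotropic at {2, 7}.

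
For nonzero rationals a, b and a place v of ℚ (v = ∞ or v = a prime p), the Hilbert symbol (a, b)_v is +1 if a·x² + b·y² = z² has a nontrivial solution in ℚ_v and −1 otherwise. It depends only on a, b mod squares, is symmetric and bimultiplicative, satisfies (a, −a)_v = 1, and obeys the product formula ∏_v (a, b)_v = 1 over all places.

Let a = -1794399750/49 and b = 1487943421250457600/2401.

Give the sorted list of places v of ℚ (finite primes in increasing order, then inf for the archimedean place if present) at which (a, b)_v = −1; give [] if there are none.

Mod squares: a ≡ -390, b ≡ 429. Check v ∈ {∞, 2, 3, 5, 7, 11, 13}.
v=3: a=3^3·(≡2), b=3^5·(≡2) mod 3; (2|3)=-1, (2|3)=-1; (−1)^{3·5·1}·(-1)^5·(-1)^3 = -1.
v=∞: -390 < 0 and 429 > 0  ⇒  (a,b)_∞ = +1.
v=2: v_2(a)=1, v_2(b)=12; units ≡ 5, 5 (mod 8); ε·ε+αω+βω = 0·0+1·1+12·1 ≡ 1  ⇒  (a,b)_2 = -1.
v=13: a=13^3·(≡4), b=13^5·(≡6) mod 13; (4|13)=+1, (6|13)=-1; (−1)^{3·5·6}·(+1)^5·(-1)^3 = -1.
v=11: a=11^2·(≡2), b=11^5·(≡7) mod 11; (2|11)=-1, (7|11)=-1; (−1)^{2·5·5}·(-1)^5·(-1)^2 = -1.
v=7: a=7^-2·(≡4), b=7^-4·(≡2) mod 7; (4|7)=+1, (2|7)=+1; (−1)^{-2·-4·3}·(+1)^-4·(+1)^-2 = +1.
v=5: a=5^3·(≡3), b=5^2·(≡4) mod 5; (3|5)=-1, (4|5)=+1; (−1)^{3·2·2}·(-1)^2·(+1)^3 = +1.
|Ram(-390, 429)| = 4, even; anisotropic at {2, 3, 11, 13}.

[2, 3, 11, 13]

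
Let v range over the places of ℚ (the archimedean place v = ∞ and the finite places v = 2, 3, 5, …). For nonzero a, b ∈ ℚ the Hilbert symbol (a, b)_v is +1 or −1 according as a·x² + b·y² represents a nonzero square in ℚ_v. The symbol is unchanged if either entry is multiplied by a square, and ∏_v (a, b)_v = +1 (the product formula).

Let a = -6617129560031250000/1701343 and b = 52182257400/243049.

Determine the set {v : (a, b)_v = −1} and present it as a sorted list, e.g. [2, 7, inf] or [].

Mod squares: a ≡ -35, b ≡ 79534. Check v ∈ {∞, 2, 3, 5, 7, 13, 17, 19, 23, 29}.
v=5: a=5^9·(≡3), b=5^2·(≡4) mod 5; (3|5)=-1, (4|5)=+1; (−1)^{9·2·2}·(-1)^2·(+1)^9 = +1.
v=29: a=29^-2·(≡25), b=29^-2·(≡23) mod 29; (25|29)=+1, (23|29)=+1; (−1)^{-2·-2·14}·(+1)^-2·(+1)^-2 = +1.
v=23: a=23^2·(≡21), b=23^1·(≡2) mod 23; (21|23)=-1, (2|23)=+1; (−1)^{2·1·11}·(-1)^1·(+1)^2 = -1.
v=17: a=17^-2·(≡9), b=17^-2·(≡2) mod 17; (9|17)=+1, (2|17)=+1; (−1)^{-2·-2·8}·(+1)^-2·(+1)^-2 = +1.
v=2: v_2(a)=4, v_2(b)=3; units ≡ 5, 7 (mod 8); ε·ε+αω+βω = 0·1+4·0+3·1 ≡ 1  ⇒  (a,b)_2 = -1.
v=13: a=13^2·(≡10), b=13^1·(≡11) mod 13; (10|13)=+1, (11|13)=-1; (−1)^{2·1·6}·(+1)^1·(-1)^2 = +1.
v=7: a=7^-1·(≡4), b=7^1·(≡2) mod 7; (4|7)=+1, (2|7)=+1; (−1)^{-1·1·3}·(+1)^1·(+1)^-1 = -1.
v=19: a=19^2·(≡10), b=19^1·(≡9) mod 19; (10|19)=-1, (9|19)=+1; (−1)^{2·1·9}·(-1)^1·(+1)^2 = -1.
v=∞: -35 < 0 and 79534 > 0  ⇒  (a,b)_∞ = +1.
v=3: a=3^8·(≡1), b=3^8·(≡1) mod 3; (1|3)=+1, (1|3)=+1; (−1)^{8·8·1}·(+1)^8·(+1)^8 = +1.
|Ram(-35, 79534)| = 4, even; anisotropic at {2, 7, 19, 23}.

[2, 7, 19, 23]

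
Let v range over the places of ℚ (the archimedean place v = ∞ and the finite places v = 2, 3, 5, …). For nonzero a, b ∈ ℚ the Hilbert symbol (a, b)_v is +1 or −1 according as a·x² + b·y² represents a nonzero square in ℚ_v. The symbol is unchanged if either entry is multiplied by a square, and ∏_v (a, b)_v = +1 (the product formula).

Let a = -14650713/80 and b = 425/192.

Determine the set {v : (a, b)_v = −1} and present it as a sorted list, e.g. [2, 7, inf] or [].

Mod squares: a ≡ -11165, b ≡ 51. Check v ∈ {∞, 2, 3, 5, 7, 11, 17, 29}.
v=2: v_2(a)=-4, v_2(b)=-6; units ≡ 3, 3 (mod 8); ε·ε+αω+βω = 1·1+-4·1+-6·1 ≡ 1  ⇒  (a,b)_2 = -1.
v=3: a=3^8·(≡1), b=3^-1·(≡2) mod 3; (1|3)=+1, (2|3)=-1; (−1)^{8·-1·1}·(+1)^-1·(-1)^8 = +1.
v=17: a=17^0·(≡9), b=17^1·(≡5) mod 17; (9|17)=+1, (5|17)=-1; (−1)^{0·1·8}·(+1)^1·(-1)^0 = +1.
v=7: a=7^1·(≡2), b=7^0·(≡4) mod 7; (2|7)=+1, (4|7)=+1; (−1)^{1·0·3}·(+1)^0·(+1)^1 = +1.
v=5: a=5^-1·(≡2), b=5^2·(≡1) mod 5; (2|5)=-1, (1|5)=+1; (−1)^{-1·2·2}·(-1)^2·(+1)^-1 = +1.
v=11: a=11^1·(≡10), b=11^0·(≡8) mod 11; (10|11)=-1, (8|11)=-1; (−1)^{1·0·5}·(-1)^0·(-1)^1 = -1.
v=∞: -11165 < 0 and 51 > 0  ⇒  (a,b)_∞ = +1.
v=29: a=29^1·(≡19), b=29^0·(≡22) mod 29; (19|29)=-1, (22|29)=+1; (−1)^{1·0·14}·(-1)^0·(+1)^1 = +1.
Ram(-11165, 51) = {2, 11}; no ℚ_2-point on the conic.

[2, 11]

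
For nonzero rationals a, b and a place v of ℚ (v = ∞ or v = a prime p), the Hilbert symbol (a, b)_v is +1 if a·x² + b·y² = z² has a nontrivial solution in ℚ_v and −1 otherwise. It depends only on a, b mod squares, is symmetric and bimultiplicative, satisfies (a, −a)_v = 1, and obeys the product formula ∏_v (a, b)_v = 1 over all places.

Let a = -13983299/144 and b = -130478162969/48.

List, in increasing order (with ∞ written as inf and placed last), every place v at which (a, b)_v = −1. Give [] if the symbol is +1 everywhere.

(a, b) ≡ (-13983299, -211700643) mod (ℚ^×)²; places V = {2, 3, 7, 11, 17, 31, 37, 43, 47, ∞}.
(a,b)_47: α=1, u≡29; β=1, v≡13 (mod 47); (29|47)=-1, (13|47)=-1; sign (−1)^1·-1^1·-1^1 = -1.
(a,b)_37: α=1, u≡30; β=1, v≡1 (mod 37); (30|37)=+1, (1|37)=+1; sign (−1)^0·+1^1·+1^1 = +1.
(a,b)_2: α=-4, β=-4; u≡5, v≡5 (mod 8); ε(u)ε(v)=0·0, αω(v)=-4·1, βω(u)=-4·1; sum ≡ 0  ⇒  +1.
(a,b)_31: α=0, u≡23; β=1, v≡30 (mod 31); (23|31)=-1, (30|31)=-1; sign (−1)^0·-1^1·-1^0 = -1.
(a,b)_11: α=1, u≡6; β=1, v≡10 (mod 11); (6|11)=-1, (10|11)=-1; sign (−1)^1·-1^1·-1^1 = -1.
(a,b)_7: α=0, u≡5; β=1, v≡3 (mod 7); (5|7)=-1, (3|7)=-1; sign (−1)^0·-1^1·-1^0 = -1.
(a,b)_43: α=1, u≡24; β=2, v≡15 (mod 43); (24|43)=+1, (15|43)=+1; sign (−1)^0·+1^2·+1^1 = +1.
(a,b)_∞: sgn(-13983299)=−, sgn(-211700643)=−, so -1.
(a,b)_17: α=1, u≡4; β=1, v≡10 (mod 17); (4|17)=+1, (10|17)=-1; sign (−1)^0·+1^1·-1^1 = -1.
(a,b)_3: α=-2, u≡1; β=-1, v≡1 (mod 3); (1|3)=+1, (1|3)=+1; sign (−1)^0·+1^-1·+1^-2 = +1.
(-13983299, -211700643 / ℚ) ramifies at {7, 11, 17, 31, 47, ∞}: a division algebra.

[7, 11, 17, 31, 47, inf]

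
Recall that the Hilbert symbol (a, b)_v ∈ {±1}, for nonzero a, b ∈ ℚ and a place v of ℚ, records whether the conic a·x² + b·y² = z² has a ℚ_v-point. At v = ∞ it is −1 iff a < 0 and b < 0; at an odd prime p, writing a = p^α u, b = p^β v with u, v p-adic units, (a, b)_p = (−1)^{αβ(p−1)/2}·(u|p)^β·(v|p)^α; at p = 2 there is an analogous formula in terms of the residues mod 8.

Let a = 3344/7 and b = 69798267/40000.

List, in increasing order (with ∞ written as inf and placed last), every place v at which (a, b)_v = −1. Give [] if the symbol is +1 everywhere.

[2, 7, 19, 31]

(a, b) ≡ (1463, 2387) mod (ℚ^×)²; places V = {2, 3, 5, 7, 11, 19, 31, ∞}.
(a,b)_∞: sgn(1463)=+, sgn(2387)=+, so +1.
(a,b)_31: α=0, u≡26; β=1, v≡12 (mod 31); (26|31)=-1, (12|31)=-1; sign (−1)^0·-1^1·-1^0 = -1.
(a,b)_3: α=0, u≡2; β=4, v≡2 (mod 3); (2|3)=-1, (2|3)=-1; sign (−1)^0·-1^4·-1^0 = +1.
(a,b)_5: α=0, u≡2; β=-4, v≡3 (mod 5); (2|5)=-1, (3|5)=-1; sign (−1)^0·-1^-4·-1^0 = +1.
(a,b)_7: α=-1, u≡5; β=1, v≡5 (mod 7); (5|7)=-1, (5|7)=-1; sign (−1)^1·-1^1·-1^-1 = -1.
(a,b)_2: α=4, β=-6; u≡7, v≡3 (mod 8); ε(u)ε(v)=1·1, αω(v)=4·1, βω(u)=-6·0; sum ≡ 1  ⇒  -1.
(a,b)_11: α=1, u≡1; β=1, v≡6 (mod 11); (1|11)=+1, (6|11)=-1; sign (−1)^1·+1^1·-1^1 = +1.
(a,b)_19: α=1, u≡17; β=2, v≡12 (mod 19); (17|19)=+1, (12|19)=-1; sign (−1)^0·+1^2·-1^1 = -1.
|Ram(1463, 2387)| = 4, even; anisotropic at {2, 7, 19, 31}.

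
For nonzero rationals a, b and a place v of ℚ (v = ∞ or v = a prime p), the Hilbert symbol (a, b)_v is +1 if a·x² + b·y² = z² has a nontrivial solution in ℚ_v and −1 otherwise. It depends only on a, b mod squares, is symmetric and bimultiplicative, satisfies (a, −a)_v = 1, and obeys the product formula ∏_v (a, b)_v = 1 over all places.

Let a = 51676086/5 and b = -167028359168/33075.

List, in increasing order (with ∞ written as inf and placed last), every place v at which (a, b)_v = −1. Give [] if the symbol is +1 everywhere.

Mod squares: a ≡ 6270, b ≡ -36366. Check v ∈ {∞, 2, 3, 5, 7, 11, 19, 29}.
v=29: a=29^2·(≡28), b=29^3·(≡24) mod 29; (28|29)=+1, (24|29)=+1; (−1)^{2·3·14}·(+1)^3·(+1)^2 = +1.
v=19: a=19^1·(≡4), b=19^1·(≡16) mod 19; (4|19)=+1, (16|19)=+1; (−1)^{1·1·9}·(+1)^1·(+1)^1 = -1.
v=7: a=7^2·(≡3), b=7^-2·(≡5) mod 7; (3|7)=-1, (5|7)=-1; (−1)^{2·-2·3}·(-1)^-2·(-1)^2 = +1.
v=2: v_2(a)=1, v_2(b)=15; units ≡ 7, 1 (mod 8); ε·ε+αω+βω = 1·0+1·0+15·0 ≡ 0  ⇒  (a,b)_2 = +1.
v=3: a=3^1·(≡2), b=3^-3·(≡1) mod 3; (2|3)=-1, (1|3)=+1; (−1)^{1·-3·1}·(-1)^-3·(+1)^1 = +1.
v=5: a=5^-1·(≡1), b=5^-2·(≡4) mod 5; (1|5)=+1, (4|5)=+1; (−1)^{-1·-2·2}·(+1)^-2·(+1)^-1 = +1.
v=∞: 6270 > 0 and -36366 < 0  ⇒  (a,b)_∞ = +1.
v=11: a=11^1·(≡9), b=11^1·(≡3) mod 11; (9|11)=+1, (3|11)=+1; (−1)^{1·1·5}·(+1)^1·(+1)^1 = -1.
(6270, -36366 / ℚ) ramifies at {11, 19}: a division algebra.

[11, 19]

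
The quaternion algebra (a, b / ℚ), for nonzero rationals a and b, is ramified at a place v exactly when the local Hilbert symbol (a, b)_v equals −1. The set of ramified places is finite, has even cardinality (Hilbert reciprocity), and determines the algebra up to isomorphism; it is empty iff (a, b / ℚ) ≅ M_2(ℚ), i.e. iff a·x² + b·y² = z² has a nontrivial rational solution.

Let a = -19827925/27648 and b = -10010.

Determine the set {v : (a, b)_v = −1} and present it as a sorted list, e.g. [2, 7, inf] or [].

Mod squares: a ≡ -39, b ≡ -10010. Check v ∈ {∞, 2, 3, 5, 7, 11, 13, 19}.
v=3: a=3^-3·(≡2), b=3^0·(≡1) mod 3; (2|3)=-1, (1|3)=+1; (−1)^{-3·0·1}·(-1)^0·(+1)^-3 = +1.
v=7: a=7^0·(≡6), b=7^1·(≡5) mod 7; (6|7)=-1, (5|7)=-1; (−1)^{0·1·3}·(-1)^1·(-1)^0 = -1.
v=19: a=19^2·(≡14), b=19^0·(≡3) mod 19; (14|19)=-1, (3|19)=-1; (−1)^{2·0·9}·(-1)^0·(-1)^2 = +1.
v=2: v_2(a)=-10, v_2(b)=1; units ≡ 1, 3 (mod 8); ε·ε+αω+βω = 0·1+-10·1+1·0 ≡ 0  ⇒  (a,b)_2 = +1.
v=5: a=5^2·(≡1), b=5^1·(≡3) mod 5; (1|5)=+1, (3|5)=-1; (−1)^{2·1·2}·(+1)^1·(-1)^2 = +1.
v=∞: -39 < 0 and -10010 < 0  ⇒  (a,b)_∞ = -1.
v=13: a=13^3·(≡1), b=13^1·(≡10) mod 13; (1|13)=+1, (10|13)=+1; (−1)^{3·1·6}·(+1)^1·(+1)^3 = +1.
v=11: a=11^0·(≡3), b=11^1·(≡3) mod 11; (3|11)=+1, (3|11)=+1; (−1)^{0·1·5}·(+1)^1·(+1)^0 = +1.
(-39, -10010 / ℚ) ramifies at {7, ∞}: a division algebra.

[7, inf]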